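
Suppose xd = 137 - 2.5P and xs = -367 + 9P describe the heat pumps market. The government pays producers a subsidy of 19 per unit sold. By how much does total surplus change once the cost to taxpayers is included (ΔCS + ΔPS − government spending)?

Pre-subsidy: 137 - 2.5P = -367 + 9P gives P* = 1008/23, x* = 631/23.
With the subsidy, sellers receive Ps = Pb + 19 for each unit, where Pb is the price buyers pay.
Supply in terms of Pb becomes xs = -367 + 9(Pb + 19) = -196 + 9Pb. Setting this equal to demand: 137 - 2.5Pb = -196 + 9Pb, so Pb = 666/23.
Sellers receive Ps = 666/23 + 19 = 1103/23; x' = 137 − 2.5·(666/23) = 1486/23.
ΔCS = ½(631/23 + 1486/23)(1008/23 − 666/23) = 362007/529; ΔPS = ½(631/23 + 1486/23)(1103/23 − 1008/23) = 201115/1058.
Government spending = 19 × 1486/23 = 28234/23.
Net change = 362007/529 + 201115/1058 − 28234/23 = -16245/46. The loss equals the DWL triangle ½·19·855/23.

Net change in total surplus = -16245/46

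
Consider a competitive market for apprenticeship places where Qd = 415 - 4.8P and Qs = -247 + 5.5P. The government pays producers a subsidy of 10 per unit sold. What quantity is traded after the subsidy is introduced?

Pre-subsidy: 415 - 4.8P = -247 + 5.5P gives P* = 6620/103, Q* = 10969/103.
With the subsidy, sellers receive Ps = Pb + 10 for each unit, where Pb is the price buyers pay.
Supply in terms of Pb becomes Qs = -247 + 5.5(Pb + 10) = -192 + 5.5Pb. Setting this equal to demand: 415 - 4.8Pb = -192 + 5.5Pb, so Pb = 6070/103.
Sellers receive Ps = 6070/103 + 10 = 7100/103; Q' = 415 − 4.8·(6070/103) = 13609/103.

Q' = 13609/103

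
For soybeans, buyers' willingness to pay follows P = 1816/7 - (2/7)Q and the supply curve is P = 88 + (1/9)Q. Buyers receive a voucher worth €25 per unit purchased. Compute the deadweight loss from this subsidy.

Deadweight loss = €787.5

Pre-subsidy: 1816/7 - (2/7)Q = 88 + (1/9)Q gives Q* = 432 and P* = 136.
With the rebate, buyers effectively pay Pb = Ps − 25, where Ps is the price sellers receive.
On the curves, Pb = 1816/7 - (2/7)Q and Ps = 88 + (1/9)Q; the wedge Ps − Pb = 25 gives 88 + (1/9)Q − (1816/7 - (2/7)Q) = 25, so Q' = 495.
Then Pb = 1816/7 − (2/7)·495 = 118 and Ps = 88 + (1/9)·495 = 143.
The subsidy expands output by 495 − 432 = 63 past the efficient level; on those units the gap between marginal cost and willingness to pay runs from 0 up to 25.
DWL = ½ × 25 × 63 = 787.5.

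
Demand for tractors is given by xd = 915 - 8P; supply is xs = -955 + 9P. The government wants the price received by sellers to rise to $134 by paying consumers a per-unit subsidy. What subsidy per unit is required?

At a seller price of 134, quantity supplied is -955 + 9·134 = 251.
Buyers absorb 251 only when they pay Pb with 915 − 8·Pb = 251, i.e. Pb = 83.
s = Ps − Pb = 134 − 83 = 51.

Required subsidy s = $51 per unit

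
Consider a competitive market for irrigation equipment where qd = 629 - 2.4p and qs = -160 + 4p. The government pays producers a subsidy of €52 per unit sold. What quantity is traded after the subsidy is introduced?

Pre-subsidy: 629 - 2.4p = -160 + 4p gives p* = 123.28125, q* = 333.125.
With the subsidy, sellers receive ps = pb + 52 for each unit, where pb is the price buyers pay.
Supply in terms of pb becomes qs = -160 + 4(pb + 52) = 48 + 4pb. Setting this equal to demand: 629 - 2.4pb = 48 + 4pb, so pb = 90.78125.
Sellers receive ps = 90.78125 + 52 = 142.78125; q' = 629 − 2.4·90.78125 = 411.125.

q' = 411.125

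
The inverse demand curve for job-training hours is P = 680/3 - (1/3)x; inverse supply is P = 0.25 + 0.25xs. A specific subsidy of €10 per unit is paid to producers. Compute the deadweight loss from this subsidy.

Deadweight loss = 600/7

Pre-subsidy: 680/3 - (1/3)x = 0.25 + 0.25x gives x* = 2717/7 and P* = 681/7.
With the subsidy, sellers receive Ps = Pb + 10 for each unit, where Pb is the price buyers pay.
On the curves, Pb = 680/3 - (1/3)x and Ps = 0.25 + 0.25x; the wedge Ps − Pb = 10 gives 0.25 + 0.25x − (680/3 - (1/3)x) = 10, so x' = 2837/7.
Then Pb = 680/3 − (1/3)·(2837/7) = 641/7 and Ps = 0.25 + 0.25·(2837/7) = 711/7.
The subsidy expands output by 2837/7 − 2717/7 = 120/7 past the efficient level; on those units the gap between marginal cost and willingness to pay runs from 0 up to 10.
DWL = ½ × 10 × 120/7 = 600/7.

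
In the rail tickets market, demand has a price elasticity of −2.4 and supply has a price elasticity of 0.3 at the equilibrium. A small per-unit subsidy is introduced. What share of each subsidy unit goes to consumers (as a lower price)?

For a small subsidy around the equilibrium, the benefit split depends on the relative slopes, which at a point are proportional to the elasticities.
Buyer share = εs/(εs + |εd|) = 0.3/(0.3 + 2.4) = 1/9; seller share = |εd|/(εs + |εd|) = 8/9.

Consumer share = 1/9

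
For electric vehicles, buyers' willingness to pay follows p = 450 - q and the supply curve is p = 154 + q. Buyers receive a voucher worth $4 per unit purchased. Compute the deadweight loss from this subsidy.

Pre-subsidy: 450 - q = 154 + q gives q* = 148 and p* = 302.
With the rebate, buyers effectively pay pb = ps − 4, where ps is the price sellers receive.
On the curves, pb = 450 - q and ps = 154 + q; the wedge ps − pb = 4 gives 154 + q − (450 - q) = 4, so q' = 150.
Then pb = 450 − 1·150 = 300 and ps = 154 + 1·150 = 304.
The subsidy expands output by 150 − 148 = 2 past the efficient level; on those units the gap between marginal cost and willingness to pay runs from 0 up to 4.
DWL = ½ × 4 × 2 = 4.

Deadweight loss = $4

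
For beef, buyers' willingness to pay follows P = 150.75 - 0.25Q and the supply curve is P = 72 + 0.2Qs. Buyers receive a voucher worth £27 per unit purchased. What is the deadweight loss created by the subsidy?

Deadweight loss = £810

Pre-subsidy: 150.75 - 0.25Q = 72 + 0.2Q gives Q* = 175 and P* = 107.
With the rebate, buyers effectively pay Pb = Ps − 27, where Ps is the price sellers receive.
On the curves, Pb = 150.75 - 0.25Q and Ps = 72 + 0.2Q; the wedge Ps − Pb = 27 gives 72 + 0.2Q − (150.75 - 0.25Q) = 27, so Q' = 235.
Then Pb = 150.75 − 0.25·235 = 92 and Ps = 72 + 0.2·235 = 119.
The subsidy expands output by 235 − 175 = 60 past the efficient level; on those units the gap between marginal cost and willingness to pay runs from 0 up to 27.
DWL = ½ × 27 × 60 = 810.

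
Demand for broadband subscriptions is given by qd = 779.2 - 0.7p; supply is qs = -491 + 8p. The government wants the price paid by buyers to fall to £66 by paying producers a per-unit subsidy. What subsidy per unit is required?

At a buyer price of 66, quantity demanded is 779.2 − 0.7·66 = 733.
Sellers supply 733 only when they receive ps with -491 + 8·ps = 733, i.e. ps = 153.
s = ps − pb = 153 − 66 = 87.

Required subsidy s = £87 per unit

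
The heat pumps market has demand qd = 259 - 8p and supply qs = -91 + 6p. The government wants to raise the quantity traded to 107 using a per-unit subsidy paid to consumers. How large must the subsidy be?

At q = 107, invert demand for the buyer price: pb = (259 − 107)/8 = 19; invert supply for the seller price: ps = (107 − (-91))/6 = 33.
The subsidy must fill the gap: s = ps − pb = 33 − 19 = 14.

Required subsidy s = 14 per unit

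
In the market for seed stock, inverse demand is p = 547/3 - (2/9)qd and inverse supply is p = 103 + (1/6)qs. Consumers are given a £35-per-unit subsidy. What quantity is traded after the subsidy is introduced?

Pre-subsidy: 547/3 - (2/9)q = 103 + (1/6)q gives q* = 204 and p* = 137.
With the rebate, buyers effectively pay pb = ps − 35, where ps is the price sellers receive.
On the curves, pb = 547/3 - (2/9)q and ps = 103 + (1/6)q; the wedge ps − pb = 35 gives 103 + (1/6)q − (547/3 - (2/9)q) = 35, so q' = 294.
Then pb = 547/3 − (2/9)·294 = 117 and ps = 103 + (1/6)·294 = 152.

q' = 294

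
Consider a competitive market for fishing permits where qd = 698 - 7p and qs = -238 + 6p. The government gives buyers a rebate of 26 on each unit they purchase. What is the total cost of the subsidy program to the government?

Government cost = 7228

Pre-subsidy: 698 - 7p = -238 + 6p gives p* = 72, q* = 194.
With the rebate, buyers effectively pay pb = ps − 26, where ps is the price sellers receive.
Demand in terms of ps becomes qd = 698 − 7(ps − 26) = 880 - 7ps. Setting this equal to supply: 880 - 7ps = -238 + 6ps, so ps = 86.
Buyers pay pb = 86 − 26 = 60; q' = -238 + 6·86 = 278.
Government outlay = subsidy × quantity = 26 × 278 = 7228.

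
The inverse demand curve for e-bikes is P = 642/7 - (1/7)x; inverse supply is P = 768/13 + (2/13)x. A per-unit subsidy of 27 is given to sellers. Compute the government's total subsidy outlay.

Government cost = 5427

Pre-subsidy: 642/7 - (1/7)x = 768/13 + (2/13)x gives x* = 110 and P* = 76.
With the subsidy, sellers receive Ps = Pb + 27 for each unit, where Pb is the price buyers pay.
On the curves, Pb = 642/7 - (1/7)x and Ps = 768/13 + (2/13)x; the wedge Ps − Pb = 27 gives 768/13 + (2/13)x − (642/7 - (1/7)x) = 27, so x' = 201.
Then Pb = 642/7 − (1/7)·201 = 63 and Ps = 768/13 + (2/13)·201 = 90.
Government outlay = subsidy × quantity = 27 × 201 = 5427.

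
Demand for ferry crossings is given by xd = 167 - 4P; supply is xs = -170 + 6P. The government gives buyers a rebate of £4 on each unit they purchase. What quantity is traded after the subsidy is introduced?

x' = 41.8

Pre-subsidy: 167 - 4P = -170 + 6P gives P* = 33.7, x* = 32.2.
With the rebate, buyers effectively pay Pb = Ps − 4, where Ps is the price sellers receive.
Demand in terms of Ps becomes xd = 167 − 4(Ps − 4) = 183 - 4Ps. Setting this equal to supply: 183 - 4Ps = -170 + 6Ps, so Ps = 35.3.
Buyers pay Pb = 35.3 − 4 = 31.3; x' = -170 + 6·35.3 = 41.8.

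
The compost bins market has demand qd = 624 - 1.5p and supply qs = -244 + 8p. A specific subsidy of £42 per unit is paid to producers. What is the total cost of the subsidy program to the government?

Government cost = £22680

Pre-subsidy: 624 - 1.5p = -244 + 8p gives p* = 1736/19, q* = 9252/19.
With the subsidy, sellers receive ps = pb + 42 for each unit, where pb is the price buyers pay.
Supply in terms of pb becomes qs = -244 + 8(pb + 42) = 92 + 8pb. Setting this equal to demand: 624 - 1.5pb = 92 + 8pb, so pb = 56.
Sellers receive ps = 56 + 42 = 98; q' = 624 − 1.5·56 = 540.
Government outlay = subsidy × quantity = 42 × 540 = 22680.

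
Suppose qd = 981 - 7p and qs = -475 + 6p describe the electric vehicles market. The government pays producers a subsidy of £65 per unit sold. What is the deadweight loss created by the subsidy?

Deadweight loss = £6825

Pre-subsidy: 981 - 7p = -475 + 6p gives p* = 112, q* = 197.
With the subsidy, sellers receive ps = pb + 65 for each unit, where pb is the price buyers pay.
Supply in terms of pb becomes qs = -475 + 6(pb + 65) = -85 + 6pb. Setting this equal to demand: 981 - 7pb = -85 + 6pb, so pb = 82.
Sellers receive ps = 82 + 65 = 147; q' = 981 − 7·82 = 407.
The subsidy expands output by 407 − 197 = 210 past the efficient level; on those units the gap between marginal cost and willingness to pay runs from 0 up to 65.
DWL = ½ × 65 × 210 = 6825.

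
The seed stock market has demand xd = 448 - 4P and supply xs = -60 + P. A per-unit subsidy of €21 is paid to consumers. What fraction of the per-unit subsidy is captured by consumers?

Consumer share = 0.2

Pre-subsidy: 448 - 4P = -60 + P gives P* = 101.6, x* = 41.6.
With the rebate, buyers effectively pay Pb = Ps − 21, where Ps is the price sellers receive.
Demand in terms of Ps becomes xd = 448 − 4(Ps − 21) = 532 - 4Ps. Setting this equal to supply: 532 - 4Ps = -60 + Ps, so Ps = 118.4.
Buyers pay Pb = 118.4 − 21 = 97.4; x' = -60 + 1·118.4 = 58.4.
Buyers' price falls by P* − Pb = 101.6 − 97.4 = 4.2; sellers' price rises by Ps − P* = 118.4 − 101.6 = 16.8.
So consumers capture 4.2/21 = 0.2 of each unit of subsidy.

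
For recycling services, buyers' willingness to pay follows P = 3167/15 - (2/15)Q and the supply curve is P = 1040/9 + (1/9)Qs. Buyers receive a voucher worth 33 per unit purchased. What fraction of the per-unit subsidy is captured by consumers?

Pre-subsidy: 3167/15 - (2/15)Q = 1040/9 + (1/9)Q gives Q* = 391 and P* = 159.
With the rebate, buyers effectively pay Pb = Ps − 33, where Ps is the price sellers receive.
On the curves, Pb = 3167/15 - (2/15)Q and Ps = 1040/9 + (1/9)Q; the wedge Ps − Pb = 33 gives 1040/9 + (1/9)Q − (3167/15 - (2/15)Q) = 33, so Q' = 526.
Then Pb = 3167/15 − (2/15)·526 = 141 and Ps = 1040/9 + (1/9)·526 = 174.
Buyers' price falls by P* − Pb = 159 − 141 = 18; sellers' price rises by Ps − P* = 174 − 159 = 15.
So consumers capture 18/33 = 6/11 of each unit of subsidy.

Consumer share = 6/11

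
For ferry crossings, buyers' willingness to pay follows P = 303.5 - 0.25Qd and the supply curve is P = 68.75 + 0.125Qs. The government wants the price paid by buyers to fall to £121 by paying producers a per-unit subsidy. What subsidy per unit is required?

Required subsidy s = £39 per unit

At a buyer price of 121, quantity demanded is 1214 − 4·121 = 730.
Sellers supply 730 only when they receive Ps = 68.75 + 0.125·730 = 160.
s = Ps − Pb = 160 − 121 = 39.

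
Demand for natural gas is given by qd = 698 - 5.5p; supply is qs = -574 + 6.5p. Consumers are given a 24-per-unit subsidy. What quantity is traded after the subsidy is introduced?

q' = 186.5

Pre-subsidy: 698 - 5.5p = -574 + 6.5p gives p* = 106, q* = 115.
With the rebate, buyers effectively pay pb = ps − 24, where ps is the price sellers receive.
Demand in terms of ps becomes qd = 698 − 5.5(ps − 24) = 830 - 5.5ps. Setting this equal to supply: 830 - 5.5ps = -574 + 6.5ps, so ps = 117.
Buyers pay pb = 117 − 24 = 93; q' = -574 + 6.5·117 = 186.5.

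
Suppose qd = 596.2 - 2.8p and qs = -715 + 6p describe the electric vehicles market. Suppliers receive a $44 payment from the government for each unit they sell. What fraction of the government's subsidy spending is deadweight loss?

DWL / government spending = 42/263

Pre-subsidy: 596.2 - 2.8p = -715 + 6p gives p* = 149, q* = 179.
With the subsidy, sellers receive ps = pb + 44 for each unit, where pb is the price buyers pay.
Supply in terms of pb becomes qs = -715 + 6(pb + 44) = -451 + 6pb. Setting this equal to demand: 596.2 - 2.8pb = -451 + 6pb, so pb = 119.
Sellers receive ps = 119 + 44 = 163; q' = 596.2 − 2.8·119 = 263.
ΔCS = ½(179 + 263)(149 − 119) = 6630; ΔPS = ½(179 + 263)(163 − 149) = 3094.
Government spending = 44 × 263 = 11572.
DWL = ½ × 44 × (263 − 179) = 1848; fraction = 1848 / 11572 = 42/263.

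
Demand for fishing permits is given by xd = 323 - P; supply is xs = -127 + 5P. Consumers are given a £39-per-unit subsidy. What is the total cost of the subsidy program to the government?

Pre-subsidy: 323 - P = -127 + 5P gives P* = 75, x* = 248.
With the rebate, buyers effectively pay Pb = Ps − 39, where Ps is the price sellers receive.
Demand in terms of Ps becomes xd = 323 − 1(Ps − 39) = 362 - Ps. Setting this equal to supply: 362 - Ps = -127 + 5Ps, so Ps = 81.5.
Buyers pay Pb = 81.5 − 39 = 42.5; x' = -127 + 5·81.5 = 280.5.
Government outlay = subsidy × quantity = 39 × 280.5 = 10939.5.

Government cost = £10939.5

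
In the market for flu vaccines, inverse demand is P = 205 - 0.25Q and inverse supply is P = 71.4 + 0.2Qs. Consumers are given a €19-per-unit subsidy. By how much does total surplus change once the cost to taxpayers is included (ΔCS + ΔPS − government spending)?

Pre-subsidy: 205 - 0.25Q = 71.4 + 0.2Q gives Q* = 2672/9 and P* = 1177/9.
With the rebate, buyers effectively pay Pb = Ps − 19, where Ps is the price sellers receive.
On the curves, Pb = 205 - 0.25Q and Ps = 71.4 + 0.2Q; the wedge Ps − Pb = 19 gives 71.4 + 0.2Q − (205 - 0.25Q) = 19, so Q' = 3052/9.
Then Pb = 205 − 0.25·(3052/9) = 1082/9 and Ps = 71.4 + 0.2·(3052/9) = 1253/9.
ΔCS = ½(2672/9 + 3052/9)(1177/9 − 1082/9) = 10070/3; ΔPS = ½(2672/9 + 3052/9)(1253/9 − 1177/9) = 8056/3.
Government spending = 19 × 3052/9 = 57988/9.
Net change = 10070/3 + 8056/3 − 57988/9 = -3610/9. The loss equals the DWL triangle ½·19·380/9.

Net change in total surplus = -3610/9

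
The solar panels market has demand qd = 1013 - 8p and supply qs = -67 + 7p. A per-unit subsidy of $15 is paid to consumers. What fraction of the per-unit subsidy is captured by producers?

Pre-subsidy: 1013 - 8p = -67 + 7p gives p* = 72, q* = 437.
With the rebate, buyers effectively pay pb = ps − 15, where ps is the price sellers receive.
Demand in terms of ps becomes qd = 1013 − 8(ps − 15) = 1133 - 8ps. Setting this equal to supply: 1133 - 8ps = -67 + 7ps, so ps = 80.
Buyers pay pb = 80 − 15 = 65; q' = -67 + 7·80 = 493.
Buyers' price falls by p* − pb = 72 − 65 = 7; sellers' price rises by ps − p* = 80 − 72 = 8.
So producers capture 8/15 = 8/15 of each unit of subsidy.

Producer share = 8/15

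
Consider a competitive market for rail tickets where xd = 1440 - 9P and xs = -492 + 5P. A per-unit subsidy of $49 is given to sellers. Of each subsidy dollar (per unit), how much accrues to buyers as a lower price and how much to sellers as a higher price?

Buyers gain $17.5 per unit; sellers gain $31.5 per unit

Pre-subsidy: 1440 - 9P = -492 + 5P gives P* = 138, x* = 198.
With the subsidy, sellers receive Ps = Pb + 49 for each unit, where Pb is the price buyers pay.
Supply in terms of Pb becomes xs = -492 + 5(Pb + 49) = -247 + 5Pb. Setting this equal to demand: 1440 - 9Pb = -247 + 5Pb, so Pb = 120.5.
Sellers receive Ps = 120.5 + 49 = 169.5; x' = 1440 − 9·120.5 = 355.5.
Buyers' price falls by P* − Pb = 138 − 120.5 = 17.5; sellers' price rises by Ps − P* = 169.5 − 138 = 31.5.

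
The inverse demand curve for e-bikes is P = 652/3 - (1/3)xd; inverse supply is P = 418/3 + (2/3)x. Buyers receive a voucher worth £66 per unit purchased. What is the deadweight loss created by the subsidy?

Deadweight loss = £2178

Pre-subsidy: 652/3 - (1/3)x = 418/3 + (2/3)x gives x* = 78 and P* = 574/3.
With the rebate, buyers effectively pay Pb = Ps − 66, where Ps is the price sellers receive.
On the curves, Pb = 652/3 - (1/3)x and Ps = 418/3 + (2/3)x; the wedge Ps − Pb = 66 gives 418/3 + (2/3)x − (652/3 - (1/3)x) = 66, so x' = 144.
Then Pb = 652/3 − (1/3)·144 = 508/3 and Ps = 418/3 + (2/3)·144 = 706/3.
The subsidy expands output by 144 − 78 = 66 past the efficient level; on those units the gap between marginal cost and willingness to pay runs from 0 up to 66.
DWL = ½ × 66 × 66 = 2178.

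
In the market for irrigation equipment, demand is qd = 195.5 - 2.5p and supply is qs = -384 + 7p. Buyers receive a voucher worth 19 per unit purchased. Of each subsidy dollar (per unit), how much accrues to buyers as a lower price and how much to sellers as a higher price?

Pre-subsidy: 195.5 - 2.5p = -384 + 7p gives p* = 61, q* = 43.
With the rebate, buyers effectively pay pb = ps − 19, where ps is the price sellers receive.
Demand in terms of ps becomes qd = 195.5 − 2.5(ps − 19) = 243 - 2.5ps. Setting this equal to supply: 243 - 2.5ps = -384 + 7ps, so ps = 66.
Buyers pay pb = 66 − 19 = 47; q' = -384 + 7·66 = 78.
Buyers' price falls by p* − pb = 61 − 47 = 14; sellers' price rises by ps − p* = 66 − 61 = 5.

Buyers gain 14 per unit; sellers gain 5 per unit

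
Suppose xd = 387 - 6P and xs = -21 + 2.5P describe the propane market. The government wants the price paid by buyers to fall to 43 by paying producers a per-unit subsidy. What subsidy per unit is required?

At a buyer price of 43, quantity demanded is 387 − 6·43 = 129.
Sellers supply 129 only when they receive Ps with -21 + 2.5·Ps = 129, i.e. Ps = 60.
s = Ps − Pb = 60 − 43 = 17.

Required subsidy s = 17 per unit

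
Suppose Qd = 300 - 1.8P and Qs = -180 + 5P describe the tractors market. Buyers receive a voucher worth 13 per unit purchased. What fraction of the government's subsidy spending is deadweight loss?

Pre-subsidy: 300 - 1.8P = -180 + 5P gives P* = 1200/17, Q* = 2940/17.
With the rebate, buyers effectively pay Pb = Ps − 13, where Ps is the price sellers receive.
Demand in terms of Ps becomes Qd = 300 − 1.8(Ps − 13) = 323.4 - 1.8Ps. Setting this equal to supply: 323.4 - 1.8Ps = -180 + 5Ps, so Ps = 2517/34.
Buyers pay Pb = 2517/34 − 13 = 2075/34; Q' = -180 + 5·(2517/34) = 6465/34.
ΔCS = ½(2940/17 + 6465/34)(1200/17 − 2075/34) = 4012125/2312; ΔPS = ½(2940/17 + 6465/34)(2517/34 − 1200/17) = 1444365/2312.
Government spending = 13 × 6465/34 = 84045/34.
DWL = ½ × 13 × (6465/34 − 2940/17) = 7605/68; fraction = (7605/68) / (84045/34) = 39/862.

DWL / government spending = 39/862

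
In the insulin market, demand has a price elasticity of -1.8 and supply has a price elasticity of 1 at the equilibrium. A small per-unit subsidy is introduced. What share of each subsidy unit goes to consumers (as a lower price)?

For a small subsidy around the equilibrium, the benefit split depends on the relative slopes, which at a point are proportional to the elasticities.
Buyer share = εs/(εs + |εd|) = 1/(1 + 1.8) = 5/14; seller share = |εd|/(εs + |εd|) = 9/14.

Consumer share = 5/14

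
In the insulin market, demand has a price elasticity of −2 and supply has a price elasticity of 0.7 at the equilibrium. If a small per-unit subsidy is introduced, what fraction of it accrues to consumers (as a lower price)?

For a small subsidy around the equilibrium, the benefit split depends on the relative slopes, which at a point are proportional to the elasticities.
Buyer share = εs/(εs + |εd|) = 0.7/(0.7 + 2) = 7/27; seller share = |εd|/(εs + |εd|) = 20/27.

Consumer share = 7/27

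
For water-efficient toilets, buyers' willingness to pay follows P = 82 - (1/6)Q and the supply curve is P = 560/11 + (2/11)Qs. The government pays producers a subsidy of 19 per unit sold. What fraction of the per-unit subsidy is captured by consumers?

Consumer share = 11/23

Pre-subsidy: 82 - (1/6)Q = 560/11 + (2/11)Q gives Q* = 2052/23 and P* = 1544/23.
With the subsidy, sellers receive Ps = Pb + 19 for each unit, where Pb is the price buyers pay.
On the curves, Pb = 82 - (1/6)Q and Ps = 560/11 + (2/11)Q; the wedge Ps − Pb = 19 gives 560/11 + (2/11)Q − (82 - (1/6)Q) = 19, so Q' = 3306/23.
Then Pb = 82 − (1/6)·(3306/23) = 1335/23 and Ps = 560/11 + (2/11)·(3306/23) = 1772/23.
Buyers' price falls by P* − Pb = 1544/23 − 1335/23 = 209/23; sellers' price rises by Ps − P* = 1772/23 − 1544/23 = 228/23.
So consumers capture (209/23)/19 = 11/23 of each unit of subsidy.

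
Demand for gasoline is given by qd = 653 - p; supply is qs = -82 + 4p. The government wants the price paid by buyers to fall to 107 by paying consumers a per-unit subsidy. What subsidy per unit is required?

Required subsidy s = 50 per unit

At a buyer price of 107, quantity demanded is 653 − 1·107 = 546.
Sellers supply 546 only when they receive ps with -82 + 4·ps = 546, i.e. ps = 157.
s = ps − pb = 157 − 107 = 50.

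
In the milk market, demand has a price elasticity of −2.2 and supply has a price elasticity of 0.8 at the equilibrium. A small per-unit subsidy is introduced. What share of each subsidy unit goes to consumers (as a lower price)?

Consumer share = 4/15

For a small subsidy around the equilibrium, the benefit split depends on the relative slopes, which at a point are proportional to the elasticities.
Buyer share = εs/(εs + |εd|) = 0.8/(0.8 + 2.2) = 4/15; seller share = |εd|/(εs + |εd|) = 11/15.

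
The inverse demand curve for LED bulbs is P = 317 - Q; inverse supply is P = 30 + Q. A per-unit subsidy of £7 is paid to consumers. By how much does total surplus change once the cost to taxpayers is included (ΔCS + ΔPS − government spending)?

Net change in total surplus = -£12.25

Pre-subsidy: 317 - Q = 30 + Q gives Q* = 143.5 and P* = 173.5.
With the rebate, buyers effectively pay Pb = Ps − 7, where Ps is the price sellers receive.
On the curves, Pb = 317 - Q and Ps = 30 + Q; the wedge Ps − Pb = 7 gives 30 + Q − (317 - Q) = 7, so Q' = 147.
Then Pb = 317 − 1·147 = 170 and Ps = 30 + 1·147 = 177.
ΔCS = ½(143.5 + 147)(173.5 − 170) = 508.375; ΔPS = ½(143.5 + 147)(177 − 173.5) = 508.375.
Government spending = 7 × 147 = 1029.
Net change = 508.375 + 508.375 − 1029 = -12.25. The loss equals the DWL triangle ½·7·3.5.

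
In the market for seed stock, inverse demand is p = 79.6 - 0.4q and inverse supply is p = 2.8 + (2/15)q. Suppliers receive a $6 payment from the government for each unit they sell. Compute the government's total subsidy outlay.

Government cost = $931.5

Pre-subsidy: 79.6 - 0.4q = 2.8 + (2/15)q gives q* = 144 and p* = 22.
With the subsidy, sellers receive ps = pb + 6 for each unit, where pb is the price buyers pay.
On the curves, pb = 79.6 - 0.4q and ps = 2.8 + (2/15)q; the wedge ps − pb = 6 gives 2.8 + (2/15)q − (79.6 - 0.4q) = 6, so q' = 155.25.
Then pb = 79.6 − 0.4·155.25 = 17.5 and ps = 2.8 + (2/15)·155.25 = 23.5.
Government outlay = subsidy × quantity = 6 × 155.25 = 931.5.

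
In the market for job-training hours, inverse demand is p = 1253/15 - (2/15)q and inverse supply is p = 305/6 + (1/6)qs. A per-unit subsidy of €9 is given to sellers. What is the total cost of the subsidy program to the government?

Pre-subsidy: 1253/15 - (2/15)q = 305/6 + (1/6)q gives q* = 109 and p* = 69.
With the subsidy, sellers receive ps = pb + 9 for each unit, where pb is the price buyers pay.
On the curves, pb = 1253/15 - (2/15)q and ps = 305/6 + (1/6)q; the wedge ps − pb = 9 gives 305/6 + (1/6)q − (1253/15 - (2/15)q) = 9, so q' = 139.
Then pb = 1253/15 − (2/15)·139 = 65 and ps = 305/6 + (1/6)·139 = 74.
Government outlay = subsidy × quantity = 9 × 139 = 1251.

Government cost = €1251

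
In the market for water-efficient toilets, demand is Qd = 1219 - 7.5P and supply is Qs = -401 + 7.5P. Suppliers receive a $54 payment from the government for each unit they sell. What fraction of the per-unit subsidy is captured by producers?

Producer share = 0.5

Pre-subsidy: 1219 - 7.5P = -401 + 7.5P gives P* = 108, Q* = 409.
With the subsidy, sellers receive Ps = Pb + 54 for each unit, where Pb is the price buyers pay.
Supply in terms of Pb becomes Qs = -401 + 7.5(Pb + 54) = 4 + 7.5Pb. Setting this equal to demand: 1219 - 7.5Pb = 4 + 7.5Pb, so Pb = 81.
Sellers receive Ps = 81 + 54 = 135; Q' = 1219 − 7.5·81 = 611.5.
Buyers' price falls by P* − Pb = 108 − 81 = 27; sellers' price rises by Ps − P* = 135 − 108 = 27.
So producers capture 27/54 = 0.5 of each unit of subsidy.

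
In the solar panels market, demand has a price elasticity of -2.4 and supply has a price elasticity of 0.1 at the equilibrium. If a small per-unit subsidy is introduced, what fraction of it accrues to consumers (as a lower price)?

Consumer share = 0.04

For a small subsidy around the equilibrium, the benefit split depends on the relative slopes, which at a point are proportional to the elasticities.
Buyer share = εs/(εs + |εd|) = 0.1/(0.1 + 2.4) = 0.04; seller share = |εd|/(εs + |εd|) = 0.96.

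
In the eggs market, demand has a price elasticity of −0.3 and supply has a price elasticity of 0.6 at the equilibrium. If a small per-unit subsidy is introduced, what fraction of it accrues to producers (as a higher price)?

For a small subsidy around the equilibrium, the benefit split depends on the relative slopes, which at a point are proportional to the elasticities.
Buyer share = εs/(εs + |εd|) = 0.6/(0.6 + 0.3) = 2/3; seller share = |εd|/(εs + |εd|) = 1/3.
So producers capture 1/3 of the subsidy.

Producer share = 1/3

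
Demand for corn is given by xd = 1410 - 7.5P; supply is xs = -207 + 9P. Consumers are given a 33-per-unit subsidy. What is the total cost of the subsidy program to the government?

Pre-subsidy: 1410 - 7.5P = -207 + 9P gives P* = 98, x* = 675.
With the rebate, buyers effectively pay Pb = Ps − 33, where Ps is the price sellers receive.
Demand in terms of Ps becomes xd = 1410 − 7.5(Ps − 33) = 1657.5 - 7.5Ps. Setting this equal to supply: 1657.5 - 7.5Ps = -207 + 9Ps, so Ps = 113.
Buyers pay Pb = 113 − 33 = 80; x' = -207 + 9·113 = 810.
Government outlay = subsidy × quantity = 33 × 810 = 26730.

Government cost = 26730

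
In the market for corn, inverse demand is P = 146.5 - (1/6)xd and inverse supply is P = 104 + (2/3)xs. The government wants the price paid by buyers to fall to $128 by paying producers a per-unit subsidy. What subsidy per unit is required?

At a buyer price of 128, quantity demanded is 879 − 6·128 = 111.
Sellers supply 111 only when they receive Ps = 104 + (2/3)·111 = 178.
s = Ps − Pb = 178 − 128 = 50.

Required subsidy s = $50 per unit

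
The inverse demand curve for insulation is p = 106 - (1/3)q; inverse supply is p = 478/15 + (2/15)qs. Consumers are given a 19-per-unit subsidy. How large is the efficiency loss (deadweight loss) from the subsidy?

Deadweight loss = 5415/14

Pre-subsidy: 106 - (1/3)q = 478/15 + (2/15)q gives q* = 1112/7 and p* = 1114/21.
With the rebate, buyers effectively pay pb = ps − 19, where ps is the price sellers receive.
On the curves, pb = 106 - (1/3)q and ps = 478/15 + (2/15)q; the wedge ps − pb = 19 gives 478/15 + (2/15)q − (106 - (1/3)q) = 19, so q' = 1397/7.
Then pb = 106 − (1/3)·(1397/7) = 829/21 and ps = 478/15 + (2/15)·(1397/7) = 1228/21.
The subsidy expands output by 1397/7 − 1112/7 = 285/7 past the efficient level; on those units the gap between marginal cost and willingness to pay runs from 0 up to 19.
DWL = ½ × 19 × 285/7 = 5415/14.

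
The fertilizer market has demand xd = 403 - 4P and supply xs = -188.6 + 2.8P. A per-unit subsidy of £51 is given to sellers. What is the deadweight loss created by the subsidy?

Pre-subsidy: 403 - 4P = -188.6 + 2.8P gives P* = 87, x* = 55.
With the subsidy, sellers receive Ps = Pb + 51 for each unit, where Pb is the price buyers pay.
Supply in terms of Pb becomes xs = -188.6 + 2.8(Pb + 51) = -45.8 + 2.8Pb. Setting this equal to demand: 403 - 4Pb = -45.8 + 2.8Pb, so Pb = 66.
Sellers receive Ps = 66 + 51 = 117; x' = 403 − 4·66 = 139.
The subsidy expands output by 139 − 55 = 84 past the efficient level; on those units the gap between marginal cost and willingness to pay runs from 0 up to 51.
DWL = ½ × 51 × 84 = 2142.

Deadweight loss = £2142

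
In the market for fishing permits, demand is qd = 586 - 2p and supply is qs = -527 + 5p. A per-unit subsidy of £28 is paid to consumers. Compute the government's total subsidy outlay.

Government cost = £8624

Pre-subsidy: 586 - 2p = -527 + 5p gives p* = 159, q* = 268.
With the rebate, buyers effectively pay pb = ps − 28, where ps is the price sellers receive.
Demand in terms of ps becomes qd = 586 − 2(ps − 28) = 642 - 2ps. Setting this equal to supply: 642 - 2ps = -527 + 5ps, so ps = 167.
Buyers pay pb = 167 − 28 = 139; q' = -527 + 5·167 = 308.
Government outlay = subsidy × quantity = 28 × 308 = 8624.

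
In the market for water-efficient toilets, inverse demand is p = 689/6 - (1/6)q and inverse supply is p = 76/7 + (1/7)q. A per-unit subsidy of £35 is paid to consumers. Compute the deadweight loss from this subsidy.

Pre-subsidy: 689/6 - (1/6)q = 76/7 + (1/7)q gives q* = 4367/13 and p* = 765/13.
With the rebate, buyers effectively pay pb = ps − 35, where ps is the price sellers receive.
On the curves, pb = 689/6 - (1/6)q and ps = 76/7 + (1/7)q; the wedge ps − pb = 35 gives 76/7 + (1/7)q − (689/6 - (1/6)q) = 35, so q' = 449.
Then pb = 689/6 − (1/6)·449 = 40 and ps = 76/7 + (1/7)·449 = 75.
The subsidy expands output by 449 − 4367/13 = 1470/13 past the efficient level; on those units the gap between marginal cost and willingness to pay runs from 0 up to 35.
DWL = ½ × 35 × 1470/13 = 25725/13.

Deadweight loss = 25725/13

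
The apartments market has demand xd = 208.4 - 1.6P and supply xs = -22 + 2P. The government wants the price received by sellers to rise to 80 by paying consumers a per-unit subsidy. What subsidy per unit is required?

At a seller price of 80, quantity supplied is -22 + 2·80 = 138.
Buyers absorb 138 only when they pay Pb with 208.4 − 1.6·Pb = 138, i.e. Pb = 44.
s = Ps − Pb = 80 − 44 = 36.

Required subsidy s = 36 per unit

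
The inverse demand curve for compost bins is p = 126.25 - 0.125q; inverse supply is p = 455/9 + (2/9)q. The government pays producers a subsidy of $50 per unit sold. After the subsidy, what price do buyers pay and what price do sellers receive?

Pre-subsidy: 126.25 - 0.125q = 455/9 + (2/9)q gives q* = 218 and p* = 99.
With the subsidy, sellers receive ps = pb + 50 for each unit, where pb is the price buyers pay.
On the curves, pb = 126.25 - 0.125q and ps = 455/9 + (2/9)q; the wedge ps − pb = 50 gives 455/9 + (2/9)q − (126.25 - 0.125q) = 50, so q' = 362.
Then pb = 126.25 − 0.125·362 = 81 and ps = 455/9 + (2/9)·362 = 131.

Buyers pay $81; sellers receive $131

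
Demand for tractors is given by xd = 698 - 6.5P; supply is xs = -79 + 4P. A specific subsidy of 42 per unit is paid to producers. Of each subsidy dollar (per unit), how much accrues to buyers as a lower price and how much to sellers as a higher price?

Pre-subsidy: 698 - 6.5P = -79 + 4P gives P* = 74, x* = 217.
With the subsidy, sellers receive Ps = Pb + 42 for each unit, where Pb is the price buyers pay.
Supply in terms of Pb becomes xs = -79 + 4(Pb + 42) = 89 + 4Pb. Setting this equal to demand: 698 - 6.5Pb = 89 + 4Pb, so Pb = 58.
Sellers receive Ps = 58 + 42 = 100; x' = 698 − 6.5·58 = 321.
Buyers' price falls by P* − Pb = 74 − 58 = 16; sellers' price rises by Ps − P* = 100 − 74 = 26.

Buyers gain 16 per unit; sellers gain 26 per unit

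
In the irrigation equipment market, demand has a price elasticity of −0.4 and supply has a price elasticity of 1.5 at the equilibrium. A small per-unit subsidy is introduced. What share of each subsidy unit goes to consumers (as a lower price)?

For a small subsidy around the equilibrium, the benefit split depends on the relative slopes, which at a point are proportional to the elasticities.
Buyer share = εs/(εs + |εd|) = 1.5/(1.5 + 0.4) = 15/19; seller share = |εd|/(εs + |εd|) = 4/19.

Consumer share = 15/19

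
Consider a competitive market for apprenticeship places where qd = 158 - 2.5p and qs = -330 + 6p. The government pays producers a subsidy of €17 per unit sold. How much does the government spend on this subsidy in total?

Government cost = €756

Pre-subsidy: 158 - 2.5p = -330 + 6p gives p* = 976/17, q* = 246/17.
With the subsidy, sellers receive ps = pb + 17 for each unit, where pb is the price buyers pay.
Supply in terms of pb becomes qs = -330 + 6(pb + 17) = -228 + 6pb. Setting this equal to demand: 158 - 2.5pb = -228 + 6pb, so pb = 772/17.
Sellers receive ps = 772/17 + 17 = 1061/17; q' = 158 − 2.5·(772/17) = 756/17.
Government outlay = subsidy × quantity = 17 × 756/17 = 756.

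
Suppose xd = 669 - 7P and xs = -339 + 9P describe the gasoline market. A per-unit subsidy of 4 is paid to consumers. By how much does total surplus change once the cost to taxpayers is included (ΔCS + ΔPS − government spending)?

Pre-subsidy: 669 - 7P = -339 + 9P gives P* = 63, x* = 228.
With the rebate, buyers effectively pay Pb = Ps − 4, where Ps is the price sellers receive.
Demand in terms of Ps becomes xd = 669 − 7(Ps − 4) = 697 - 7Ps. Setting this equal to supply: 697 - 7Ps = -339 + 9Ps, so Ps = 64.75.
Buyers pay Pb = 64.75 − 4 = 60.75; x' = -339 + 9·64.75 = 243.75.
ΔCS = ½(228 + 243.75)(63 − 60.75) = 530.71875; ΔPS = ½(228 + 243.75)(64.75 − 63) = 412.78125.
Government spending = 4 × 243.75 = 975.
Net change = 530.71875 + 412.78125 − 975 = -31.5. The loss equals the DWL triangle ½·4·15.75.

Net change in total surplus = -31.5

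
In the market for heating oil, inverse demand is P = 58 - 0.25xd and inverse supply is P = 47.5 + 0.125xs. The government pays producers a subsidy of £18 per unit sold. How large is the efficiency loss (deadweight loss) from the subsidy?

Pre-subsidy: 58 - 0.25x = 47.5 + 0.125x gives x* = 28 and P* = 51.
With the subsidy, sellers receive Ps = Pb + 18 for each unit, where Pb is the price buyers pay.
On the curves, Pb = 58 - 0.25x and Ps = 47.5 + 0.125x; the wedge Ps − Pb = 18 gives 47.5 + 0.125x − (58 - 0.25x) = 18, so x' = 76.
Then Pb = 58 − 0.25·76 = 39 and Ps = 47.5 + 0.125·76 = 57.
The subsidy expands output by 76 − 28 = 48 past the efficient level; on those units the gap between marginal cost and willingness to pay runs from 0 up to 18.
DWL = ½ × 18 × 48 = 432.

Deadweight loss = £432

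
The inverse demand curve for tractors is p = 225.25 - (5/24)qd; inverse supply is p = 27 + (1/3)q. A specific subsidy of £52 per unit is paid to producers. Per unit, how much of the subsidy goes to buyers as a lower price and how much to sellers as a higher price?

Pre-subsidy: 225.25 - (5/24)q = 27 + (1/3)q gives q* = 366 and p* = 149.
With the subsidy, sellers receive ps = pb + 52 for each unit, where pb is the price buyers pay.
On the curves, pb = 225.25 - (5/24)q and ps = 27 + (1/3)q; the wedge ps − pb = 52 gives 27 + (1/3)q − (225.25 - (5/24)q) = 52, so q' = 462.
Then pb = 225.25 − (5/24)·462 = 129 and ps = 27 + (1/3)·462 = 181.
Buyers' price falls by p* − pb = 149 − 129 = 20; sellers' price rises by ps − p* = 181 − 149 = 32.

Buyers gain £20 per unit; sellers gain £32 per unit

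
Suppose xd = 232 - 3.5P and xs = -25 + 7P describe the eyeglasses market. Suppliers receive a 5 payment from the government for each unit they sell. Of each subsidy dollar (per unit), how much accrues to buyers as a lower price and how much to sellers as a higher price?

Buyers gain 10/3 per unit; sellers gain 5/3 per unit

Pre-subsidy: 232 - 3.5P = -25 + 7P gives P* = 514/21, x* = 439/3.
With the subsidy, sellers receive Ps = Pb + 5 for each unit, where Pb is the price buyers pay.
Supply in terms of Pb becomes xs = -25 + 7(Pb + 5) = 10 + 7Pb. Setting this equal to demand: 232 - 3.5Pb = 10 + 7Pb, so Pb = 148/7.
Sellers receive Ps = 148/7 + 5 = 183/7; x' = 232 − 3.5·(148/7) = 158.
Buyers' price falls by P* − Pb = 514/21 − 148/7 = 10/3; sellers' price rises by Ps − P* = 183/7 − 514/21 = 5/3.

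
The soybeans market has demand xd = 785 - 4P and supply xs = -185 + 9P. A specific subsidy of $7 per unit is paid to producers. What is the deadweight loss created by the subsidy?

Pre-subsidy: 785 - 4P = -185 + 9P gives P* = 970/13, x* = 6325/13.
With the subsidy, sellers receive Ps = Pb + 7 for each unit, where Pb is the price buyers pay.
Supply in terms of Pb becomes xs = -185 + 9(Pb + 7) = -122 + 9Pb. Setting this equal to demand: 785 - 4Pb = -122 + 9Pb, so Pb = 907/13.
Sellers receive Ps = 907/13 + 7 = 998/13; x' = 785 − 4·(907/13) = 6577/13.
The subsidy expands output by 6577/13 − 6325/13 = 252/13 past the efficient level; on those units the gap between marginal cost and willingness to pay runs from 0 up to 7.
DWL = ½ × 7 × 252/13 = 882/13.

Deadweight loss = 882/13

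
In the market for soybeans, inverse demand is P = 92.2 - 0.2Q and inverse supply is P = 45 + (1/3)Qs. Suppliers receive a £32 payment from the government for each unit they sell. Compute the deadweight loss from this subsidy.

Deadweight loss = £960

Pre-subsidy: 92.2 - 0.2Q = 45 + (1/3)Q gives Q* = 88.5 and P* = 74.5.
With the subsidy, sellers receive Ps = Pb + 32 for each unit, where Pb is the price buyers pay.
On the curves, Pb = 92.2 - 0.2Q and Ps = 45 + (1/3)Q; the wedge Ps − Pb = 32 gives 45 + (1/3)Q − (92.2 - 0.2Q) = 32, so Q' = 148.5.
Then Pb = 92.2 − 0.2·148.5 = 62.5 and Ps = 45 + (1/3)·148.5 = 94.5.
The subsidy expands output by 148.5 − 88.5 = 60 past the efficient level; on those units the gap between marginal cost and willingness to pay runs from 0 up to 32.
DWL = ½ × 32 × 60 = 960.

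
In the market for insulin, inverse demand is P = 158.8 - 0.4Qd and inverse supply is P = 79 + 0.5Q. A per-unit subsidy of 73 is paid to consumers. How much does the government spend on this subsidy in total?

Government cost = 111544/9

Pre-subsidy: 158.8 - 0.4Q = 79 + 0.5Q gives Q* = 266/3 and P* = 370/3.
With the rebate, buyers effectively pay Pb = Ps − 73, where Ps is the price sellers receive.
On the curves, Pb = 158.8 - 0.4Q and Ps = 79 + 0.5Q; the wedge Ps − Pb = 73 gives 79 + 0.5Q − (158.8 - 0.4Q) = 73, so Q' = 1528/9.
Then Pb = 158.8 − 0.4·(1528/9) = 818/9 and Ps = 79 + 0.5·(1528/9) = 1475/9.
Government outlay = subsidy × quantity = 73 × 1528/9 = 111544/9.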